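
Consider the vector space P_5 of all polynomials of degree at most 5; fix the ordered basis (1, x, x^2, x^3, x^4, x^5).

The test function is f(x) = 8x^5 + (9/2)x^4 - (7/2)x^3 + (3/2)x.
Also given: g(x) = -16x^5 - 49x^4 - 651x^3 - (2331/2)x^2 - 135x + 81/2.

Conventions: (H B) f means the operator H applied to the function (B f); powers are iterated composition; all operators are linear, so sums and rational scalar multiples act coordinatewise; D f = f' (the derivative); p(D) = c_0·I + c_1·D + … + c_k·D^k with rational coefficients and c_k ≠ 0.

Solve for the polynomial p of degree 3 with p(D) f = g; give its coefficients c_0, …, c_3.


p(D) = -2·I − D − 4·D^2 − 2·D^3, i.e. c_0 = -2, c_1 = -1, c_2 = -4, c_3 = -2

D^0 f = 8x^5 + (9/2)x^4 - (7/2)x^3 + (3/2)x
D^1 f = 40x^4 + 18x^3 - (21/2)x^2 + 3/2
D^2 f = 160x^3 + 54x^2 - 21x
D^3 f = 480x^2 + 108x - 21
matching coefficients of g against c_0 f + c_1 Df + … from the top degree down determines the c_i
solution: c_0 = -2, c_1 = -1, c_2 = -4, c_3 = -2


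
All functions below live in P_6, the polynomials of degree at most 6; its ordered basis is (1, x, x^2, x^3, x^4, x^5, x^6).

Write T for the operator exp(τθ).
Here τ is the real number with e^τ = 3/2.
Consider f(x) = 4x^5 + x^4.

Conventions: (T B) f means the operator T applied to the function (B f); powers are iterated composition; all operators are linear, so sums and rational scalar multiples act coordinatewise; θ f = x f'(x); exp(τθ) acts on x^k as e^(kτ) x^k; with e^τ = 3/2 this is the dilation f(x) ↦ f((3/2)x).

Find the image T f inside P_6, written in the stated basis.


the image equals g(x) = (243/8)x^5 + (81/16)x^4

exp(τθ) x^k = e^(kτ) x^k; with e^τ = 3/2 this sends x^k to (3/2)^k x^k
x^4 ↦ 81/16 x^4
x^5 ↦ 243/32 x^5
applying this coordinatewise to f: exp(τθ) f = (243/8)x^5 + (81/16)x^4


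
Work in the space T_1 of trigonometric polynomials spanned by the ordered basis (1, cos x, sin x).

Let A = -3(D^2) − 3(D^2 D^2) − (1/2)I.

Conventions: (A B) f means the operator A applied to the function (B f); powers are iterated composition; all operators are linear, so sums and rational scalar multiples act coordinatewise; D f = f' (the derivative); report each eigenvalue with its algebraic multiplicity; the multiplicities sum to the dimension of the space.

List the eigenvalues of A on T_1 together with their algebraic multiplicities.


image of 1: -1/2
image of cos x: -(1/2)cos x
image of sin x: -(1/2)sin x
the matrix is diagonal; its diagonal is (-1/2, -1/2, -1/2)
for a triangular matrix the eigenvalues are the diagonal entries, with algebraic multiplicity their repetition count

λ = -1/2 (multiplicity 3)


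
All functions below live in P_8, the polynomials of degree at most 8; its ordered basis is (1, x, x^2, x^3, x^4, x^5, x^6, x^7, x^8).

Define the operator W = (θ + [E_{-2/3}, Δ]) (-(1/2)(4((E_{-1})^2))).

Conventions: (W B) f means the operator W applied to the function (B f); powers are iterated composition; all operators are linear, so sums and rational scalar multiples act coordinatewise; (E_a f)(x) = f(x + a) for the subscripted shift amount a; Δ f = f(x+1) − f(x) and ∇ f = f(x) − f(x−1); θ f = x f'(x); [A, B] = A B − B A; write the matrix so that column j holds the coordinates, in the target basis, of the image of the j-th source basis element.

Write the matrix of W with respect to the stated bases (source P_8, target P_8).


the matrix is [[0, 0, 0, 0, 0, 0, 0, 0, 0]; [0, -2, 8, -24, 64, -160, 384, -896, 2048]; [0, 0, -4, 24, -96, 320, -960, 2688, -7168]; [0, 0, 0, -6, 48, -240, 960, -3360, 10752]; [0, 0, 0, 0, -8, 80, -480, 2240, -8960]; [0, 0, 0, 0, 0, -10, 120, -840, 4480]; [0, 0, 0, 0, 0, 0, -12, 168, -1344]; [0, 0, 0, 0, 0, 0, 0, -14, 224]; [0, 0, 0, 0, 0, 0, 0, 0, -16]] (rows listed top to bottom)

image of 1: 0
image of x: -2x
image of x^2: -4x^2 + 8x
image of x^3: -6x^3 + 24x^2 - 24x
image of x^4: -8x^4 + 48x^3 - 96x^2 + 64x
image of x^5: -10x^5 + 80x^4 - 240x^3 + 320x^2 - 160x
image of x^6: -12x^6 + 120x^5 - 480x^4 + 960x^3 - 960x^2 + 384x
image of x^7: -14x^7 + 168x^6 - 840x^5 + 2240x^4 - 3360x^3 + 2688x^2 - 896x
image of x^8: -16x^8 + 224x^7 - 1344x^6 + 4480x^5 - 8960x^4 + 10752x^3 - 7168x^2 + 2048x
each image's coordinates form column j of the matrix


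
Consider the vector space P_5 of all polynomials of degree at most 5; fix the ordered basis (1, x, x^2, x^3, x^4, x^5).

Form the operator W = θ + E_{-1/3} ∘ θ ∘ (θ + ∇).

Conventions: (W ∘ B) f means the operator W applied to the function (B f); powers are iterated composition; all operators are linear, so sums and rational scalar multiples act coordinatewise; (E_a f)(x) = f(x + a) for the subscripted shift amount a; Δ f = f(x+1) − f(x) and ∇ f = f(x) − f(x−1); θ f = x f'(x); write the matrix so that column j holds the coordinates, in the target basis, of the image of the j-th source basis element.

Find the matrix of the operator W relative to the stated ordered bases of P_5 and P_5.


the matrix is [[0, -1/3, -2/9, 4/3, -236/81, 1250/243]; [0, 2, -2/3, -4, 368/27, -2410/81]; [0, 0, 6, -3, -40/3, 1460/27]; [0, 0, 0, 12, -28/3, -260/9]; [0, 0, 0, 0, 20, -65/3]; [0, 0, 0, 0, 0, 30]] (rows listed top to bottom)

image of 1: 0
image of x: 2x - 1/3
image of x^2: 6x^2 - (2/3)x - 2/9
image of x^3: 12x^3 - 3x^2 - 4x + 4/3
image of x^4: 20x^4 - (28/3)x^3 - (40/3)x^2 + (368/27)x - 236/81
image of x^5: 30x^5 - (65/3)x^4 - (260/9)x^3 + (1460/27)x^2 - (2410/81)x + 1250/243
each image's coordinates form column j of the matrix


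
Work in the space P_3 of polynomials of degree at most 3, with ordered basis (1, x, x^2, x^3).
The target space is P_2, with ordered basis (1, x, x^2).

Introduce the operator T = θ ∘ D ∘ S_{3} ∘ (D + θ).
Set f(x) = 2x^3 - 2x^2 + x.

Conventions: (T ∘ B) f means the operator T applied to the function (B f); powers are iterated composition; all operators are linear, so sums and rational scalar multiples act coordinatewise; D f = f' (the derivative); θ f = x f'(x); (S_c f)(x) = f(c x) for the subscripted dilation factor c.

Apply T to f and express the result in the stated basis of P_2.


g(x) = 972x^2 + 36x

D f = 6x^2 - 4x + 1
θ f = 6x^3 - 4x^2 + x
(D + θ) f = 6x^3 + 2x^2 - 3x + 1
S_{3} (D + θ) f = 162x^3 + 18x^2 - 9x + 1
D S_{3} (D + θ) f = 486x^2 + 36x - 9
θ D S_{3} (D + θ) f = 972x^2 + 36x


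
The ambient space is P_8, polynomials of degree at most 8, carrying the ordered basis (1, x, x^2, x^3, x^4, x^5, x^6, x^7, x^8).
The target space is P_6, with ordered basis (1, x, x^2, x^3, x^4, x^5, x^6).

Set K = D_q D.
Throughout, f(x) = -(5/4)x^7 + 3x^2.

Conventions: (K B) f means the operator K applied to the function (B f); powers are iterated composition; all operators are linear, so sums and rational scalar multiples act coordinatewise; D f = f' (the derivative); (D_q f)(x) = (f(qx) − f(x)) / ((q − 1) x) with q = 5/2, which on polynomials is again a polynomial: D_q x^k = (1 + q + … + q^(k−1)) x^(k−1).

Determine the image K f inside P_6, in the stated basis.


g(x) = -(181545/128)x^5 + 6

D f = -(35/4)x^6 + 6x
D_q D f = -(181545/128)x^5 + 6


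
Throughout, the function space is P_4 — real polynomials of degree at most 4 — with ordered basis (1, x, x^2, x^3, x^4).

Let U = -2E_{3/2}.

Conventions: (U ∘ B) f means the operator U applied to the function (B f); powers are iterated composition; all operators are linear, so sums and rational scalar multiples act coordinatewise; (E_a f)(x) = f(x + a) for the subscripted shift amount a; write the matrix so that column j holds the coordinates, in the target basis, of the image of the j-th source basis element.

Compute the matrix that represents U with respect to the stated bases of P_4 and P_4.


the matrix is [[-2, -3, -9/2, -27/4, -81/8]; [0, -2, -6, -27/2, -27]; [0, 0, -2, -9, -27]; [0, 0, 0, -2, -12]; [0, 0, 0, 0, -2]] (rows listed top to bottom)

image of 1: -2
image of x: -2x - 3
image of x^2: -2x^2 - 6x - 9/2
image of x^3: -2x^3 - 9x^2 - (27/2)x - 27/4
image of x^4: -2x^4 - 12x^3 - 27x^2 - 27x - 81/8
each image's coordinates form column j of the matrix


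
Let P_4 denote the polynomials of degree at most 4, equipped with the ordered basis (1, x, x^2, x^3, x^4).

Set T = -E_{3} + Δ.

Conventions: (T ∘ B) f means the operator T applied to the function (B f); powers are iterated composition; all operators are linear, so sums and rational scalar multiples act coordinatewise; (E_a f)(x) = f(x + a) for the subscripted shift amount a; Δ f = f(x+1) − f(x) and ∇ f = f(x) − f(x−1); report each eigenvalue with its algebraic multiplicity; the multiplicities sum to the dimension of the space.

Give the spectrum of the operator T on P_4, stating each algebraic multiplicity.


image of 1: -1
image of x: -x - 2
image of x^2: -x^2 - 4x - 8
image of x^3: -x^3 - 6x^2 - 24x - 26
image of x^4: -x^4 - 8x^3 - 48x^2 - 104x - 80
the matrix is upper triangular; its diagonal is (-1, -1, -1, -1, -1)
for a triangular matrix the eigenvalues are the diagonal entries, with algebraic multiplicity their repetition count

λ = -1 (multiplicity 5)


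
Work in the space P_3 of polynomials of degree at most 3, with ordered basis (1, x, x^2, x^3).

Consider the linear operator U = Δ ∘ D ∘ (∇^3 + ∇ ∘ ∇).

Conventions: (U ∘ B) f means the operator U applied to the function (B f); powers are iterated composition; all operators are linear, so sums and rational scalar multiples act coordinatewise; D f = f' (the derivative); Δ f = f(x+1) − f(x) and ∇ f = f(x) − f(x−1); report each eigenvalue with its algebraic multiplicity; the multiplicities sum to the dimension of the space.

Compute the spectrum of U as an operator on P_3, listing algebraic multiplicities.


image of 1: 0
image of x: 0
image of x^2: 0
image of x^3: 0
the matrix is upper triangular; its diagonal is (0, 0, 0, 0)
for a triangular matrix the eigenvalues are the diagonal entries, with algebraic multiplicity their repetition count

λ = 0 (multiplicity 4)


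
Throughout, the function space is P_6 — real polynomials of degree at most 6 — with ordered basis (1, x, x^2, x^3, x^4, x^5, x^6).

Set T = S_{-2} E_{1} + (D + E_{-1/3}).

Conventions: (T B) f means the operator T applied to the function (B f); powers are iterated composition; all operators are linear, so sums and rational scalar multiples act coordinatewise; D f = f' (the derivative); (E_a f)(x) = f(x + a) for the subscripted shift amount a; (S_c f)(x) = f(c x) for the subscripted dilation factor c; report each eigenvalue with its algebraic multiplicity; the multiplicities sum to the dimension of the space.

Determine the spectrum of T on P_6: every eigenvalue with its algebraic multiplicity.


image of 1: 2
image of x: -x + 5/3
image of x^2: 5x^2 - (8/3)x + 10/9
image of x^3: -7x^3 + 14x^2 - (17/3)x + 26/27
image of x^4: 17x^4 - (88/3)x^3 + (74/3)x^2 - (220/27)x + 82/81
image of x^5: -31x^5 + (250/3)x^4 - (710/9)x^3 + (1070/27)x^2 - (805/81)x + 242/243
image of x^6: 65x^6 - 188x^5 + (725/3)x^4 - (4340/27)x^3 + (1625/27)x^2 - (974/81)x + 730/729
the matrix is upper triangular; its diagonal is (2, -1, 5, -7, 17, -31, 65)
for a triangular matrix the eigenvalues are the diagonal entries, with algebraic multiplicity their repetition count

λ = -31 (multiplicity 1), λ = -7 (multiplicity 1), λ = -1 (multiplicity 1), λ = 2 (multiplicity 1), λ = 5 (multiplicity 1), λ = 17 (multiplicity 1), λ = 65 (multiplicity 1)


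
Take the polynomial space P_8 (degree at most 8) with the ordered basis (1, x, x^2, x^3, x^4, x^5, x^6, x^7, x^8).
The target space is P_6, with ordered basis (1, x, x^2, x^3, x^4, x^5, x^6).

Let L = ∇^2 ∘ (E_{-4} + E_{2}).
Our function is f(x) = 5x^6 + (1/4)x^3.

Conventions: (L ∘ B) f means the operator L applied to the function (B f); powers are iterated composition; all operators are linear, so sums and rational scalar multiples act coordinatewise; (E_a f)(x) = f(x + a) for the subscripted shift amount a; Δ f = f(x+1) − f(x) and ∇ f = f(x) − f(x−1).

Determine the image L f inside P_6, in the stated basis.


E_{-4} f = 5x^6 - 120x^5 + 1200x^4 - (25599/4)x^3 + 19197x^2 - 30708x + 20464
E_{2} f = 5x^6 + 60x^5 + 300x^4 + (3201/4)x^3 + (2403/2)x^2 + 963x + 322
(E_{-4} + E_{2}) f = 10x^6 - 60x^5 + 1500x^4 - (11199/2)x^3 + (40797/2)x^2 - 29745x + 20786
∇ (E_{-4} + E_{2}) f = 60x^5 - 450x^4 + 6800x^3 - (53097/2)x^2 + (127911/2)x - 57313
∇ ∇ (E_{-4} + E_{2}) f = 300x^4 - 2400x^3 + 23700x^2 - 75597x + 97814

the image equals g(x) = 300x^4 - 2400x^3 + 23700x^2 - 75597x + 97814


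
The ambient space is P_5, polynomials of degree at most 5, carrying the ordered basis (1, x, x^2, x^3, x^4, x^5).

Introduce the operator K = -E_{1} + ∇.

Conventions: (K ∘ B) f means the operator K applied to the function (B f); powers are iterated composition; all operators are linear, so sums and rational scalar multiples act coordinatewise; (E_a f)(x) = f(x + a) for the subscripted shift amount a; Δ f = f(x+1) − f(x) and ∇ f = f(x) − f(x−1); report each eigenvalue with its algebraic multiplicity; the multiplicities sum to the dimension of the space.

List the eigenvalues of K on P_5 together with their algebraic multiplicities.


λ = -1 (multiplicity 6)

image of 1: -1
image of x: -x
image of x^2: -x^2 - 2
image of x^3: -x^3 - 6x
image of x^4: -x^4 - 12x^2 - 2
image of x^5: -x^5 - 20x^3 - 10x
the matrix is upper triangular; its diagonal is (-1, -1, -1, -1, -1, -1)
for a triangular matrix the eigenvalues are the diagonal entries, with algebraic multiplicity their repetition count


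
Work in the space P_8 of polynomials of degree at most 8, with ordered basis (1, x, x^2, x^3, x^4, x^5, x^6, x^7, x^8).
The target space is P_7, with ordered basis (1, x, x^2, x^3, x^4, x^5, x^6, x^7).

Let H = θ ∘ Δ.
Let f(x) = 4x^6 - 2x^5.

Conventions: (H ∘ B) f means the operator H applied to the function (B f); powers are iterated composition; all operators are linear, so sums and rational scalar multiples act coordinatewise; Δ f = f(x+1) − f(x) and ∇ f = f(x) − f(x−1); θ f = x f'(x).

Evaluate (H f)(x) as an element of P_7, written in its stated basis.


the image equals g(x) = 120x^5 + 200x^4 + 180x^3 + 80x^2 + 14x

Δ f = 24x^5 + 50x^4 + 60x^3 + 40x^2 + 14x + 2
θ Δ f = 120x^5 + 200x^4 + 180x^3 + 80x^2 + 14x


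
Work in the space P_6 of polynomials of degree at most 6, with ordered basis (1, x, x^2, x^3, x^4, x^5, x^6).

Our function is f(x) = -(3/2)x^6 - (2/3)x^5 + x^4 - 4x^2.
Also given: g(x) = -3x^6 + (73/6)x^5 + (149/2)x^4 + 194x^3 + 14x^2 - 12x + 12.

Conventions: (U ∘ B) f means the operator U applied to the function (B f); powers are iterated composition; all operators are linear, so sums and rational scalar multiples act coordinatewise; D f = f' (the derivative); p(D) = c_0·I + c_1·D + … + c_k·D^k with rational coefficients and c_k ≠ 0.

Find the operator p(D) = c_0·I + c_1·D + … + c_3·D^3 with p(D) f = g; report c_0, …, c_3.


p(D) = 2·I − (3/2)·D − (3/2)·D^2 − D^3, i.e. c_0 = 2, c_1 = -3/2, c_2 = -3/2, c_3 = -1

D^0 f = -(3/2)x^6 - (2/3)x^5 + x^4 - 4x^2
D^1 f = -9x^5 - (10/3)x^4 + 4x^3 - 8x
D^2 f = -45x^4 - (40/3)x^3 + 12x^2 - 8
D^3 f = -180x^3 - 40x^2 + 24x
matching coefficients of g against c_0 f + c_1 Df + … from the top degree down determines the c_i
solution: c_0 = 2, c_1 = -3/2, c_2 = -3/2, c_3 = -1


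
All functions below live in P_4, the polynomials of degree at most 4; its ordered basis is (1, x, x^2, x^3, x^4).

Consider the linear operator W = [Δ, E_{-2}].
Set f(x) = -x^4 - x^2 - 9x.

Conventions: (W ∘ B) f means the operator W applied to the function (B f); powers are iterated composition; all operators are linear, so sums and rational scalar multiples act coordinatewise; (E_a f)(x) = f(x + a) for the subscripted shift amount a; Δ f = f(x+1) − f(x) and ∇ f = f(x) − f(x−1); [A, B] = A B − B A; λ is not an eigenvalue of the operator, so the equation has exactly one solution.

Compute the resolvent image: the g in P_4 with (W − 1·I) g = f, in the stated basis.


the result is g(x) = x^4 + x^2 + 9x

write g with unknown coordinates in the stated basis and equate coefficients in (W − 1·I) g = f
solving from the highest basis element down gives g = x^4 + x^2 + 9x
check: W g = 0
so W g − 1·g = -x^4 - x^2 - 9x = f ✓


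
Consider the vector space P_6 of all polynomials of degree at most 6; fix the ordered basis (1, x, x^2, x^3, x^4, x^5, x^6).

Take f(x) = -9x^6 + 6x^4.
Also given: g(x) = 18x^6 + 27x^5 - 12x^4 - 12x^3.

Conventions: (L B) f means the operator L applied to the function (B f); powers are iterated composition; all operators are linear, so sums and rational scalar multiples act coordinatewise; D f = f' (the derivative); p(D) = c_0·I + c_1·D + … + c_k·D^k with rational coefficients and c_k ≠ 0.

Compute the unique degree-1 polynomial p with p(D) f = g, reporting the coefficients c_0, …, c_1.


D^0 f = -9x^6 + 6x^4
D^1 f = -54x^5 + 24x^3
matching coefficients of g against c_0 f + c_1 Df + … from the top degree down determines the c_i
solution: c_0 = -2, c_1 = -1/2

p(D) = -2·I − (1/2)·D, i.e. c_0 = -2, c_1 = -1/2


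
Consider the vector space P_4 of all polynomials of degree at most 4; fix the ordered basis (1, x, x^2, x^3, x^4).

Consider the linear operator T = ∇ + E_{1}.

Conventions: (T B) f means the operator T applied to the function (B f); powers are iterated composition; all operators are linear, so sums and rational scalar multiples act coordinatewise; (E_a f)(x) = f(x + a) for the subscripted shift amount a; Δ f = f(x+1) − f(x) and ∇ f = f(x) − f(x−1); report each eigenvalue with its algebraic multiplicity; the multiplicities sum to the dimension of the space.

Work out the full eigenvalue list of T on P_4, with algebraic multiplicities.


image of 1: 1
image of x: x + 2
image of x^2: x^2 + 4x
image of x^3: x^3 + 6x^2 + 2
image of x^4: x^4 + 8x^3 + 8x
the matrix is upper triangular; its diagonal is (1, 1, 1, 1, 1)
for a triangular matrix the eigenvalues are the diagonal entries, with algebraic multiplicity their repetition count

λ = 1 (multiplicity 5)


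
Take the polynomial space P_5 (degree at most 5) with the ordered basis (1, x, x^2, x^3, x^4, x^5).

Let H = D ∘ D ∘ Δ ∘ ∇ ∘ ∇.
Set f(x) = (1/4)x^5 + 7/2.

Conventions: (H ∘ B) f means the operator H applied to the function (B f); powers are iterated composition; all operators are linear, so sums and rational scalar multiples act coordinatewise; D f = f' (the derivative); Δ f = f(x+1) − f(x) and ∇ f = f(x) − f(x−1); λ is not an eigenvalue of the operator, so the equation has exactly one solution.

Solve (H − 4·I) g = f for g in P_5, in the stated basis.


write g with unknown coordinates in the stated basis and equate coefficients in (H − 4·I) g = f
solving from the highest basis element down gives g = -(1/16)x^5 - 11/4
check: H g = -15/2
so H g − 4·g = (1/4)x^5 + 7/2 = f ✓

g(x) = -(1/16)x^5 - 11/4


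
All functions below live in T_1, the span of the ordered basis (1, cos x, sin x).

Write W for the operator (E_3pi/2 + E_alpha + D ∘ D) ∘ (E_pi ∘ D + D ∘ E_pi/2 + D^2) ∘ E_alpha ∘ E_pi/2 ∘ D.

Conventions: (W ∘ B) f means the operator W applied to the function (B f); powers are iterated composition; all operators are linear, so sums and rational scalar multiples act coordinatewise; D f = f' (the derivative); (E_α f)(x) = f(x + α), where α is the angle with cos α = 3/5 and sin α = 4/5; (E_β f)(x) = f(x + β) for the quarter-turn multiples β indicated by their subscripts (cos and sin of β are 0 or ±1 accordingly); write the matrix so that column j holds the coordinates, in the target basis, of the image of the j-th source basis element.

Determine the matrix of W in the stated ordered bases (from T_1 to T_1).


the matrix is [[0, 0, 0]; [0, 7/25, -24/25]; [0, 24/25, 7/25]] (rows listed top to bottom)

image of 1: 0
image of cos x: (7/25)cos x + (24/25)sin x
image of sin x: -(24/25)cos x + (7/25)sin x
each image's coordinates form column j of the matrix


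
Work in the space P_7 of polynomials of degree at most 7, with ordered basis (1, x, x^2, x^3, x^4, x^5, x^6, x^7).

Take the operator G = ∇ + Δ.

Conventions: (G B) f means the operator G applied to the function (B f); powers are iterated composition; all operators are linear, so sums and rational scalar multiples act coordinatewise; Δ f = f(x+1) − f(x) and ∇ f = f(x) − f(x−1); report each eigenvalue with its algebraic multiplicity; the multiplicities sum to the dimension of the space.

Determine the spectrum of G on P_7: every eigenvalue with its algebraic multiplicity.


λ = 0 (multiplicity 8)

image of 1: 0
image of x: 2
image of x^2: 4x
image of x^3: 6x^2 + 2
image of x^4: 8x^3 + 8x
image of x^5: 10x^4 + 20x^2 + 2
image of x^6: 12x^5 + 40x^3 + 12x
image of x^7: 14x^6 + 70x^4 + 42x^2 + 2
the matrix is upper triangular; its diagonal is (0, 0, 0, 0, 0, 0, 0, 0)
for a triangular matrix the eigenvalues are the diagonal entries, with algebraic multiplicity their repetition count


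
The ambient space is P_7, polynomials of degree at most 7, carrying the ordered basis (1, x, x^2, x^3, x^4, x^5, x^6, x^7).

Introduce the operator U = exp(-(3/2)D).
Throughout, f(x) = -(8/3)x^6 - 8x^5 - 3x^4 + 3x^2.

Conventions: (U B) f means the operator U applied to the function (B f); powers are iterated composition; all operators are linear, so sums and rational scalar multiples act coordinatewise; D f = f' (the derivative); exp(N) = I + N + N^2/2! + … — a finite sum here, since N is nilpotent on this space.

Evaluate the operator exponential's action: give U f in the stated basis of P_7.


the result is g(x) = -(8/3)x^6 + 16x^5 - 33x^4 + 18x^3 + 30x^2 - (99/2)x + 351/16

order-1 term: 24x^5 + 60x^4 + 18x^3 - 9x
order-2 term: -90x^4 - 180x^3 - (81/2)x^2 + 27/4
order-3 term: 180x^3 + 270x^2 + (81/2)x
order-4 term: -(405/2)x^2 - (405/2)x - 243/16
order-5 term: (243/2)x + 243/4
order-6 term: -243/8
the series for exp(-(3/2)D) f terminates at order 6
exp(-(3/2)D) f = -(8/3)x^6 + 16x^5 - 33x^4 + 18x^3 + 30x^2 - (99/2)x + 351/16


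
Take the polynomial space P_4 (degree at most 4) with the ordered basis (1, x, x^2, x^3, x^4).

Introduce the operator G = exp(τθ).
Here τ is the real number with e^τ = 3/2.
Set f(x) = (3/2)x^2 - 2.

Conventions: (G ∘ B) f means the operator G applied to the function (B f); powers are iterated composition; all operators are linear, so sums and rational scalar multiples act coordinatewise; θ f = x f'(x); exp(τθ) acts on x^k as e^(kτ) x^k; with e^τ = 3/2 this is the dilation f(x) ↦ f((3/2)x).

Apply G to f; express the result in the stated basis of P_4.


the result is g(x) = (27/8)x^2 - 2

exp(τθ) x^k = e^(kτ) x^k; with e^τ = 3/2 this sends x^k to (3/2)^k x^k
x^2 ↦ 9/4 x^2
applying this coordinatewise to f: exp(τθ) f = (27/8)x^2 - 2


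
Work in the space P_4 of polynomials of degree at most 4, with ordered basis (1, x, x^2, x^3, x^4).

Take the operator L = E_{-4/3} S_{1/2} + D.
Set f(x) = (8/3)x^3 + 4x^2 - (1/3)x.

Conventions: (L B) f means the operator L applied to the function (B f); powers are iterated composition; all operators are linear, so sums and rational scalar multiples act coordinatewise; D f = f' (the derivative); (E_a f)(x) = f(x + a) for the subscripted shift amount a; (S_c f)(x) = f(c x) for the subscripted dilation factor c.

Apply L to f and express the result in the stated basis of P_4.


S_{1/2} f = (1/3)x^3 + x^2 - (1/6)x
E_{-4/3} S_{1/2} f = (1/3)x^3 - (1/3)x^2 - (19/18)x + 98/81
D f = 8x^2 + 8x - 1/3
(E_{-4/3} S_{1/2} + D) f = (1/3)x^3 + (23/3)x^2 + (125/18)x + 71/81

g(x) = (1/3)x^3 + (23/3)x^2 + (125/18)x + 71/81


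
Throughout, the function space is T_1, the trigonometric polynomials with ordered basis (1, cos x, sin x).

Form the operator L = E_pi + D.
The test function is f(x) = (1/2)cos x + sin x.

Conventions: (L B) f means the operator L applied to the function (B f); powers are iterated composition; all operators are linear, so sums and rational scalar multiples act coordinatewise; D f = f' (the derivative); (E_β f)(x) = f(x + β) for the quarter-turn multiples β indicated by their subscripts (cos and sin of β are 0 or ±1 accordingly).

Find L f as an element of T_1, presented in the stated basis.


E_pi f = -(1/2)cos x - sin x
D f = cos x - (1/2)sin x
(E_pi + D) f = (1/2)cos x - (3/2)sin x

g(x) = (1/2)cos x - (3/2)sin x


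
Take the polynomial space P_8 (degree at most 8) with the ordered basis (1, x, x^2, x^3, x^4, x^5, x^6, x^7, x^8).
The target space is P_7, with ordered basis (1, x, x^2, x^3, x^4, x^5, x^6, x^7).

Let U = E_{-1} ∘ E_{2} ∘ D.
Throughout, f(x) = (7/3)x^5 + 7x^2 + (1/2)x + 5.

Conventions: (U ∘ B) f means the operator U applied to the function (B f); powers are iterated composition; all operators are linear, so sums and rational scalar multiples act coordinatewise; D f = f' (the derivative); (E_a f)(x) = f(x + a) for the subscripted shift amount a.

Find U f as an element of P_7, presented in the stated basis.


D f = (35/3)x^4 + 14x + 1/2
E_{2} D f = (35/3)x^4 + (280/3)x^3 + 280x^2 + (1162/3)x + 1291/6
E_{-1} (E_{2} ∘ D) f = (35/3)x^4 + (140/3)x^3 + 70x^2 + (182/3)x + 157/6

the result is g(x) = (35/3)x^4 + (140/3)x^3 + 70x^2 + (182/3)x + 157/6


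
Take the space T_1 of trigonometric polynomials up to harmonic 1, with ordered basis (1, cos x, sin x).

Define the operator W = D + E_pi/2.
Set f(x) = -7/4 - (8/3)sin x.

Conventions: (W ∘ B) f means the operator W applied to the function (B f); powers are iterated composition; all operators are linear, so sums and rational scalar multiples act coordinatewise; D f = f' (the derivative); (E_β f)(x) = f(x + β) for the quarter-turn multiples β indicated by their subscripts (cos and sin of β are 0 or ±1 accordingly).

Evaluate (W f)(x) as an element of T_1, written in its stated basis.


D f = -(8/3)cos x
E_pi/2 f = -7/4 - (8/3)cos x
(D + E_pi/2) f = -7/4 - (16/3)cos x

the image equals g(x) = -7/4 - (16/3)cos x


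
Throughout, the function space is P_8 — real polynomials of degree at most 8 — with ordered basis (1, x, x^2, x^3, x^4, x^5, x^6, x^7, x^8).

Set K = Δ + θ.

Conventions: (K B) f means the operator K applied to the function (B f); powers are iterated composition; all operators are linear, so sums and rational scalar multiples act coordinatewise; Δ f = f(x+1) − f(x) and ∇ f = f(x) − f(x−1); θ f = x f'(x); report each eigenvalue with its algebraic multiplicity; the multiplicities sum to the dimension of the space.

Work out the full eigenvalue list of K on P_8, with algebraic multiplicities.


λ = 0 (multiplicity 1), λ = 1 (multiplicity 1), λ = 2 (multiplicity 1), λ = 3 (multiplicity 1), λ = 4 (multiplicity 1), λ = 5 (multiplicity 1), λ = 6 (multiplicity 1), λ = 7 (multiplicity 1), λ = 8 (multiplicity 1)

image of 1: 0
image of x: x + 1
image of x^2: 2x^2 + 2x + 1
image of x^3: 3x^3 + 3x^2 + 3x + 1
image of x^4: 4x^4 + 4x^3 + 6x^2 + 4x + 1
image of x^5: 5x^5 + 5x^4 + 10x^3 + 10x^2 + 5x + 1
image of x^6: 6x^6 + 6x^5 + 15x^4 + 20x^3 + 15x^2 + 6x + 1
image of x^7: 7x^7 + 7x^6 + 21x^5 + 35x^4 + 35x^3 + 21x^2 + 7x + 1
image of x^8: 8x^8 + 8x^7 + 28x^6 + 56x^5 + 70x^4 + 56x^3 + 28x^2 + 8x + 1
the matrix is upper triangular; its diagonal is (0, 1, 2, 3, 4, 5, 6, 7, 8)
for a triangular matrix the eigenvalues are the diagonal entries, with algebraic multiplicity their repetition count


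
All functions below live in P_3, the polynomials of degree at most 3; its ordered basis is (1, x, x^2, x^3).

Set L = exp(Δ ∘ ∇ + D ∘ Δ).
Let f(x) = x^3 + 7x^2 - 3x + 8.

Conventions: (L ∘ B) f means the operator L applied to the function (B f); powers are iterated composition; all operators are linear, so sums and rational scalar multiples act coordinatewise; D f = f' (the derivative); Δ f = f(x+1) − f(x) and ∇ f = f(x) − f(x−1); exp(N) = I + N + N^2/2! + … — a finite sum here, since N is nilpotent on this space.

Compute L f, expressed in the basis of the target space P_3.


the image equals g(x) = x^3 + 7x^2 + 9x + 39

order-1 term: 12x + 31
the series for exp(Δ ∘ ∇ + D ∘ Δ) f terminates at order 1
exp(Δ ∘ ∇ + D ∘ Δ) f = x^3 + 7x^2 + 9x + 39


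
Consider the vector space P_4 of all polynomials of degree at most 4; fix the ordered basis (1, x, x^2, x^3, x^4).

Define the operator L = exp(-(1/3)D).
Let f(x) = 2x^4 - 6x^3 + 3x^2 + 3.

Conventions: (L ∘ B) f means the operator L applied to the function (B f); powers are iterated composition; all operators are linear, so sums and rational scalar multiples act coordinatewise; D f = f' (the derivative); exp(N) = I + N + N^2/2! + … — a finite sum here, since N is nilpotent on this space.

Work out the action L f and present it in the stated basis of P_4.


order-1 term: -(8/3)x^3 + 6x^2 - 2x
order-2 term: (4/3)x^2 - 2x + 1/3
order-3 term: -(8/27)x + 2/9
order-4 term: 2/81
the series for exp(-(1/3)D) f terminates at order 4
exp(-(1/3)D) f = 2x^4 - (26/3)x^3 + (31/3)x^2 - (116/27)x + 290/81

g(x) = 2x^4 - (26/3)x^3 + (31/3)x^2 - (116/27)x + 290/81


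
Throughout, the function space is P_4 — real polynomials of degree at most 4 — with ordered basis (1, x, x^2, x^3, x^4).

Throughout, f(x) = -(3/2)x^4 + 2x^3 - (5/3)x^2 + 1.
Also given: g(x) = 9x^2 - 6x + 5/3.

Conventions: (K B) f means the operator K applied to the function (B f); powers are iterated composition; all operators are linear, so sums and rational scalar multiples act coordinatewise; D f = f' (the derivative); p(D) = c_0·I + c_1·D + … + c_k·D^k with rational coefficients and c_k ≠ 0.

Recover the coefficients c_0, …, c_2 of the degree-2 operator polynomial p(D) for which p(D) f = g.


D^0 f = -(3/2)x^4 + 2x^3 - (5/3)x^2 + 1
D^1 f = -6x^3 + 6x^2 - (10/3)x
D^2 f = -18x^2 + 12x - 10/3
matching coefficients of g against c_0 f + c_1 Df + … from the top degree down determines the c_i
solution: c_0 = 0, c_1 = 0, c_2 = -1/2

p(D) = -(1/2)·D^2, i.e. c_0 = 0, c_1 = 0, c_2 = -1/2


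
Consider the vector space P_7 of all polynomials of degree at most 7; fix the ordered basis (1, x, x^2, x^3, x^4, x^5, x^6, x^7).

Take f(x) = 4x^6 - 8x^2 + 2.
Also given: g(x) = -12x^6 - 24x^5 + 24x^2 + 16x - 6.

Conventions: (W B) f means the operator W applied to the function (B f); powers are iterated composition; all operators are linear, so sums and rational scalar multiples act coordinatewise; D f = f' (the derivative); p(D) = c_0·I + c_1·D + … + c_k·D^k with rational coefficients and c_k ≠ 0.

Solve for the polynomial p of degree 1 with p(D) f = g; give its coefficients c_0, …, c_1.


c_0 = -3, c_1 = -1

D^0 f = 4x^6 - 8x^2 + 2
D^1 f = 24x^5 - 16x
matching coefficients of g against c_0 f + c_1 Df + … from the top degree down determines the c_i
solution: c_0 = -3, c_1 = -1


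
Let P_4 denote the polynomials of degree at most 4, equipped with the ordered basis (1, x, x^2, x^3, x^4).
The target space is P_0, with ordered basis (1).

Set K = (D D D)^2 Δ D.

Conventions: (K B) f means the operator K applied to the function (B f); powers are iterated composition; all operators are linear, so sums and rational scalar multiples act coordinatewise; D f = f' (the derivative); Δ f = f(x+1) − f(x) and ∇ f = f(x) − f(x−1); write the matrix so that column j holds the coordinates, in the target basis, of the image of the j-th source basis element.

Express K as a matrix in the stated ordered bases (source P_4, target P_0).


the matrix is [[0, 0, 0, 0, 0]] (rows listed top to bottom)

image of 1: 0
image of x: 0
image of x^2: 0
image of x^3: 0
image of x^4: 0
each image's coordinates form column j of the matrix


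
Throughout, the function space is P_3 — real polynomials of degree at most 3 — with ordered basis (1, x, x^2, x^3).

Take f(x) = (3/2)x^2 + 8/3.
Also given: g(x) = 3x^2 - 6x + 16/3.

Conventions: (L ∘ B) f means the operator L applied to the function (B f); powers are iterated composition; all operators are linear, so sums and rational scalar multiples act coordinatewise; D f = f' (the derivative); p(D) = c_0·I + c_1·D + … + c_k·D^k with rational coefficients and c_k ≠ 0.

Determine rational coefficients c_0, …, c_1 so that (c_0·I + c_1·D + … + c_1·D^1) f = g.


D^0 f = (3/2)x^2 + 8/3
D^1 f = 3x
matching coefficients of g against c_0 f + c_1 Df + … from the top degree down determines the c_i
solution: c_0 = 2, c_1 = -2

c_0 = 2, c_1 = -2


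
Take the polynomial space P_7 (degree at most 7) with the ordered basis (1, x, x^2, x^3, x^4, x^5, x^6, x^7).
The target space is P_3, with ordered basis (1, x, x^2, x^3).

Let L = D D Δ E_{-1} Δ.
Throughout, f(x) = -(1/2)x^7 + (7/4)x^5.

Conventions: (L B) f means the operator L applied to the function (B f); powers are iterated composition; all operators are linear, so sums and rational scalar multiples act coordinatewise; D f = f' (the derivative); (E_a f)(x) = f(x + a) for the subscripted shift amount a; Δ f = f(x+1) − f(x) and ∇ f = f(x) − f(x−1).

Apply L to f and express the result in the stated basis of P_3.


g(x) = -420x^3

Δ f = -(7/2)x^6 - (21/2)x^5 - (35/4)x^4 + 7x^2 + (21/4)x + 5/4
E_{-1} Δ f = -(7/2)x^6 + (21/2)x^5 - (35/4)x^4 + 7x^2 - (21/4)x + 5/4
Δ (E_{-1} Δ) f = -21x^5 + (21/2)x
D Δ (E_{-1} Δ) f = -105x^4 + 21/2
D D Δ (E_{-1} Δ) f = -420x^3


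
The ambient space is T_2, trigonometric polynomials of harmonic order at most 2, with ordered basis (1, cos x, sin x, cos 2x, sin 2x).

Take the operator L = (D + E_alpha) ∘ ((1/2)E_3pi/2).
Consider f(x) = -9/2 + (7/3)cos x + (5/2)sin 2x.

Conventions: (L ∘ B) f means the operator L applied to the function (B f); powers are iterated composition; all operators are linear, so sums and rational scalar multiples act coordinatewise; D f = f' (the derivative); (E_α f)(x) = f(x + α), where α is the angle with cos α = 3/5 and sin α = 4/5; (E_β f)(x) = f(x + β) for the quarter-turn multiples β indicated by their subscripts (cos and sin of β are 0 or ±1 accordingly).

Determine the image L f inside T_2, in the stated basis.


the image equals g(x) = -9/4 + (21/10)cos x + (7/10)sin x - (37/10)cos 2x + (7/20)sin 2x

E_3pi/2 f = -9/2 + (7/3)sin x - (5/2)sin 2x
((1/2)E_3pi/2) f = -9/4 + (7/6)sin x - (5/4)sin 2x
D ((1/2)E_3pi/2) f = (7/6)cos x - (5/2)cos 2x
E_alpha ((1/2)E_3pi/2) f = -9/4 + (14/15)cos x + (7/10)sin x - (6/5)cos 2x + (7/20)sin 2x
(D + E_alpha) ((1/2)E_3pi/2) f = -9/4 + (21/10)cos x + (7/10)sin x - (37/10)cos 2x + (7/20)sin 2x


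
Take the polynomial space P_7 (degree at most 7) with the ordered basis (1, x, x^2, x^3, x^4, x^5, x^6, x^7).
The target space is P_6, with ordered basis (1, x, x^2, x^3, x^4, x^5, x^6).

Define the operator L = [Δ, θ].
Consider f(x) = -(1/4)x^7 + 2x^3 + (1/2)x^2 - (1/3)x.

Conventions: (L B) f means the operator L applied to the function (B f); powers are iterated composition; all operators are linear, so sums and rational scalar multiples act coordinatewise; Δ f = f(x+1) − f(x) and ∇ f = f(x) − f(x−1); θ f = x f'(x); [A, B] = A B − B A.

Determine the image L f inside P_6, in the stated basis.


θ f = -(7/4)x^7 + 6x^3 + x^2 - (1/3)x
Δ θ f = -(49/4)x^6 - (147/4)x^5 - (245/4)x^4 - (245/4)x^3 - (75/4)x^2 + (31/4)x + 59/12
Δ f = -(7/4)x^6 - (21/4)x^5 - (35/4)x^4 - (35/4)x^3 + (3/4)x^2 + (21/4)x + 23/12
θ Δ f = -(21/2)x^6 - (105/4)x^5 - 35x^4 - (105/4)x^3 + (3/2)x^2 + (21/4)x
[Δ, θ] f = -(7/4)x^6 - (21/2)x^5 - (105/4)x^4 - 35x^3 - (81/4)x^2 + (5/2)x + 59/12

the image equals g(x) = -(7/4)x^6 - (21/2)x^5 - (105/4)x^4 - 35x^3 - (81/4)x^2 + (5/2)x + 59/12


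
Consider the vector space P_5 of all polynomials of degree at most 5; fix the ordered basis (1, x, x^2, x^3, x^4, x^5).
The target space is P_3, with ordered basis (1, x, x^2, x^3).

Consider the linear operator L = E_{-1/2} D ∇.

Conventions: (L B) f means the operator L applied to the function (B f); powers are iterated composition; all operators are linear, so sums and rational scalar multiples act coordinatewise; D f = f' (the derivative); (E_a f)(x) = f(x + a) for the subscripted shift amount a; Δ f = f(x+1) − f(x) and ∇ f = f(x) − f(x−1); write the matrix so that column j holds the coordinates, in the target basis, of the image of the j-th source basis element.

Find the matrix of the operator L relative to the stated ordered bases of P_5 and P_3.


image of 1: 0
image of x: 0
image of x^2: 2
image of x^3: 6x - 6
image of x^4: 12x^2 - 24x + 13
image of x^5: 20x^3 - 60x^2 + 65x - 25
each image's coordinates form column j of the matrix

the matrix is [[0, 0, 2, -6, 13, -25]; [0, 0, 0, 6, -24, 65]; [0, 0, 0, 0, 12, -60]; [0, 0, 0, 0, 0, 20]] (rows listed top to bottom)


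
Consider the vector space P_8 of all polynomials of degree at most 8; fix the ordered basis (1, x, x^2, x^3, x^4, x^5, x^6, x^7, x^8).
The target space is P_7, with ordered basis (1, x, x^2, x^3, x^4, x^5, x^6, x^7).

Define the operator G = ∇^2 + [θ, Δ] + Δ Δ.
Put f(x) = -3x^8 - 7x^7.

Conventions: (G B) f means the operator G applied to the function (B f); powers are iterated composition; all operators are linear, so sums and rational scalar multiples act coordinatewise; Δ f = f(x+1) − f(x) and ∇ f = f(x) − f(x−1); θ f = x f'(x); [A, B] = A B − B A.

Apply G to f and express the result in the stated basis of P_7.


g(x) = 24x^7 - 119x^6 + 210x^5 - 4305x^4 - 5040x^3 - 9177x^2 - 5614x - 1451

∇ f = -24x^7 + 35x^6 - 21x^5 - 35x^4 + 77x^3 - 63x^2 + 25x - 4
∇ ∇ f = -168x^6 + 714x^5 - 1470x^4 + 1610x^3 - 798x^2 - 14x + 120
Δ f = -24x^7 - 133x^6 - 315x^5 - 455x^4 - 413x^3 - 231x^2 - 73x - 10
θ Δ f = -168x^7 - 798x^6 - 1575x^5 - 1820x^4 - 1239x^3 - 462x^2 - 73x
θ f = -24x^8 - 49x^7
Δ θ f = -192x^7 - 1015x^6 - 2373x^5 - 3395x^4 - 3059x^3 - 1701x^2 - 535x - 73
[θ, Δ] f = 24x^7 + 217x^6 + 798x^5 + 1575x^4 + 1820x^3 + 1239x^2 + 462x + 73
Δ f = -24x^7 - 133x^6 - 315x^5 - 455x^4 - 413x^3 - 231x^2 - 73x - 10
Δ Δ f = -168x^6 - 1302x^5 - 4410x^4 - 8470x^3 - 9618x^2 - 6062x - 1644
(∇^2 + [θ, Δ] + Δ Δ) f = 24x^7 - 119x^6 + 210x^5 - 4305x^4 - 5040x^3 - 9177x^2 - 5614x - 1451


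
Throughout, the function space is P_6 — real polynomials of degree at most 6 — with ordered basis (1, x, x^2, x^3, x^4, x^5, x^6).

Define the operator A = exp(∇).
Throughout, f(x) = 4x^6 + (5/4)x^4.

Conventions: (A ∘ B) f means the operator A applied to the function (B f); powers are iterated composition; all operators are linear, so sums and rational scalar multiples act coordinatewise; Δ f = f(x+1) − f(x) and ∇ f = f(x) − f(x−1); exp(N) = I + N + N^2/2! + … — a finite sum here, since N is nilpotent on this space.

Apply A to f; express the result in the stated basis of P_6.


g(x) = 4x^6 + 24x^5 + (5/4)x^4 - 75x^3 + 60x^2 + 43x - 139/4

order-1 term: 24x^5 - 60x^4 + 85x^3 - (135/2)x^2 + 29x - 21/4
order-2 term: 60x^4 - 240x^3 + (855/2)x^2 - 375x + 531/4
order-3 term: 80x^3 - 360x^2 + 605x - 735/2
order-4 term: 60x^2 - 240x + 1045/4
order-5 term: 24x - 60
order-6 term: 4
the series for exp(∇) f terminates at order 6
exp(∇) f = 4x^6 + 24x^5 + (5/4)x^4 - 75x^3 + 60x^2 + 43x - 139/4


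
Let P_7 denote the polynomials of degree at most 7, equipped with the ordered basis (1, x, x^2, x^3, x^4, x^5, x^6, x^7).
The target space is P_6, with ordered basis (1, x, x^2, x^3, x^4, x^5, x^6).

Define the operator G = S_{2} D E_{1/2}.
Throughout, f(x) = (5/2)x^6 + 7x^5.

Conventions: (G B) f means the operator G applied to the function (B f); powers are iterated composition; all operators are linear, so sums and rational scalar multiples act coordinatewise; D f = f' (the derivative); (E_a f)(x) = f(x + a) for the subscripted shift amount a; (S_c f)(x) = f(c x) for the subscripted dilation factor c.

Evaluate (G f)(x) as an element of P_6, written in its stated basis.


g(x) = 480x^5 + 1160x^4 + 860x^3 + 285x^2 + (355/8)x + 85/32

E_{1/2} f = (5/2)x^6 + (29/2)x^5 + (215/8)x^4 + (95/4)x^3 + (355/32)x^2 + (85/32)x + 33/128
D E_{1/2} f = 15x^5 + (145/2)x^4 + (215/2)x^3 + (285/4)x^2 + (355/16)x + 85/32
S_{2} D E_{1/2} f = 480x^5 + 1160x^4 + 860x^3 + 285x^2 + (355/8)x + 85/32


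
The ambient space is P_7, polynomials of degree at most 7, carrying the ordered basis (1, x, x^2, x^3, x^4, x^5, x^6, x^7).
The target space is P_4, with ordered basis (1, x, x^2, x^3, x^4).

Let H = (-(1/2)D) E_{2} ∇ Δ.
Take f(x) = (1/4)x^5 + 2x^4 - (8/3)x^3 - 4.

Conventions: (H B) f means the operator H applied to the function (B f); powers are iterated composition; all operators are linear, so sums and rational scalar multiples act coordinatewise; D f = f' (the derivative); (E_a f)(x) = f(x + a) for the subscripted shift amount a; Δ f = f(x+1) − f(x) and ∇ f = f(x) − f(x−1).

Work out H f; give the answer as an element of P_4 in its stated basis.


the image equals g(x) = -(15/2)x^2 - 54x - 285/4

Δ f = (5/4)x^4 + (21/2)x^3 + (13/2)x^2 + (5/4)x - 5/12
∇ Δ f = 5x^3 + 24x^2 - (27/2)x + 4
E_{2} ∇ Δ f = 5x^3 + 54x^2 + (285/2)x + 113
D (E_{2} ∇ Δ) f = 15x^2 + 108x + 285/2
(-(1/2)D) (E_{2} ∇ Δ) f = -(15/2)x^2 - 54x - 285/4
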